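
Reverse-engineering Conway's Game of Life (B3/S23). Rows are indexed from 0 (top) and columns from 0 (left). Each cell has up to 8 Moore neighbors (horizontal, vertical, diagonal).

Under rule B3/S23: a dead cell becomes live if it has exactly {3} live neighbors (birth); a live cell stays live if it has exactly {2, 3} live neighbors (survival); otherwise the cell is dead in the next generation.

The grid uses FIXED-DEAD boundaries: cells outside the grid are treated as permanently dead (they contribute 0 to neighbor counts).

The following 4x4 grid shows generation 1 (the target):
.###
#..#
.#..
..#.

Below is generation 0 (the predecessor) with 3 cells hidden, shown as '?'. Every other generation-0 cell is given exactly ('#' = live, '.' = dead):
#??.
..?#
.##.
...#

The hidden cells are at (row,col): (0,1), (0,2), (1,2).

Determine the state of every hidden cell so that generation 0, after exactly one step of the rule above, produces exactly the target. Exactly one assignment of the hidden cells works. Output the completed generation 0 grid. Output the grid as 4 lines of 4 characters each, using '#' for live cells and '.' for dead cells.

Hidden generation-0 cells (in order): (0,1), (0,2), (1,2).
A hidden cell only influences target cells in its own 3x3 neighborhood. Try each of the 2^3 = 8 assignments, step the completed generation 0 forward once under B3/S23, and compare with the target:
  (0,1)=. (0,2)=. (1,2)=. -> step gives (0,1)='.' but target has '#' -> reject
  (0,1)=. (0,2)=. (1,2)=# -> step gives (0,1)='.' but target has '#' -> reject
  (0,1)=. (0,2)=# (1,2)=. -> step gives (0,1)='.' but target has '#' -> reject
  (0,1)=. (0,2)=# (1,2)=# -> step gives (1,0)='.' but target has '#' -> reject
  (0,1)=# (0,2)=. (1,2)=. -> step gives (0,1)='.' but target has '#' -> reject
  (0,1)=# (0,2)=. (1,2)=# -> step gives (0,3)='.' but target has '#' -> reject
  (0,1)=# (0,2)=# (1,2)=. -> step gives (0,3)='.' but target has '#' -> reject
  (0,1)=# (0,2)=# (1,2)=# -> step reproduces the target at every cell -> ACCEPT
Unique solution: (0,1)=live, (0,2)=live, (1,2)=live.
Check: live-neighbor counts of every cell in the completed generation 0:
1333
3653
1244
1231
Applying B3/S23 to generation 0 with these counts gives:
.###
#..#
.#..
..#.
which matches the target exactly.

Answer: ###.
..##
.##.
...#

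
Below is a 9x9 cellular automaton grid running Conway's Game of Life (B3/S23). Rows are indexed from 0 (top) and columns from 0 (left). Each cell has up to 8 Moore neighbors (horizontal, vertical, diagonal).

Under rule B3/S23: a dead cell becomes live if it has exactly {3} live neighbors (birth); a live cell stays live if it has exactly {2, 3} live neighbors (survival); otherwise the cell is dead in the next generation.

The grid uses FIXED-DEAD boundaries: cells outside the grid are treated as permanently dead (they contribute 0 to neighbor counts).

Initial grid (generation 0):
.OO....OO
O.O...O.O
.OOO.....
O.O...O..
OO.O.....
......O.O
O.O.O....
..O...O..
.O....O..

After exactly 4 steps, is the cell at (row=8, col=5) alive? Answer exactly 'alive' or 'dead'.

Answer: dead

Derivation:
Simulating step by step:
Generation 0 (given above): 26 live cells
Generation 1: 24 live cells
.OO....OO
O.......O
O..O...O.
O........
OOO....O.
O.OO.....
.O.O.O.O.
..OO.O...
.........
Generation 2: 22 live cells
.O.....OO
O.O.....O
OO.......
O.O......
O.OO.....
O..OO.O..
.O....O..
..OO..O..
.........
Generation 3: 24 live cells
.O.....OO
O.O....OO
O.O......
O.OO.....
O.O.O....
O..OOO...
.O..O.OO.
..O......
.........
Generation 4: 21 live cells
.O.....OO
O.O....OO
O.O......
O.O......
O.O..O...
O.O...O..
.OO.O.O..
.........
.........

Cell (8,5) at generation 4: 0 -> dead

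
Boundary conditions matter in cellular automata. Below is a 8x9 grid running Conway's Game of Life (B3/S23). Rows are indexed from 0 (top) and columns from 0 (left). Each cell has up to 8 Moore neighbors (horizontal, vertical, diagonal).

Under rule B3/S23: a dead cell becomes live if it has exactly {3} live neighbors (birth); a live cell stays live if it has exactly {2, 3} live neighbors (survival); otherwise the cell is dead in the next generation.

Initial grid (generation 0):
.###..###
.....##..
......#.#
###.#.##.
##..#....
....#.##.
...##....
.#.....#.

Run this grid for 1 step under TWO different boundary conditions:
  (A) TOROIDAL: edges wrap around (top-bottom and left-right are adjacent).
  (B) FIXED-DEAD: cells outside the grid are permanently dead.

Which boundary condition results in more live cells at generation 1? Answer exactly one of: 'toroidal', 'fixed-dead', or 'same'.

Answer: toroidal

Derivation:
Under TOROIDAL boundary, generation 1:
###..#..#
#.#..#..#
##......#
..##..##.
#.#.#....
....#....
...#####.
##..#.###
Population = 31

Under FIXED-DEAD boundary, generation 1:
..#..###.
..#..#..#
.#.......
#.##..##.
#.#.#....
....#....
...#####.
.........
Population = 22

Comparison: toroidal=31, fixed-dead=22 -> toroidal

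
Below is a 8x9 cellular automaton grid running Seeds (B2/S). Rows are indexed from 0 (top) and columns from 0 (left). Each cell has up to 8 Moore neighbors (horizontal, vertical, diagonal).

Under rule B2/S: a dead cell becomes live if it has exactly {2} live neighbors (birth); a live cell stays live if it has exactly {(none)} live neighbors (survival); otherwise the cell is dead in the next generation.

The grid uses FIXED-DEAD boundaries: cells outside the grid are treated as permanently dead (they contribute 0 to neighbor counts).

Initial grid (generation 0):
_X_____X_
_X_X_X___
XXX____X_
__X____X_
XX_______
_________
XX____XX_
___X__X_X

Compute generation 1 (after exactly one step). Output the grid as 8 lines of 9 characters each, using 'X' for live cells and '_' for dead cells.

Answer: X___X_X__
____X__XX
____X___X
___X__X_X
__X______
__X___XX_
__X__X__X
XXX__X___

Derivation:
Simulating step by step:
Generation 0 (given above): 20 live cells
Generation 1: 22 live cells
(generation 1 grid is the final answer)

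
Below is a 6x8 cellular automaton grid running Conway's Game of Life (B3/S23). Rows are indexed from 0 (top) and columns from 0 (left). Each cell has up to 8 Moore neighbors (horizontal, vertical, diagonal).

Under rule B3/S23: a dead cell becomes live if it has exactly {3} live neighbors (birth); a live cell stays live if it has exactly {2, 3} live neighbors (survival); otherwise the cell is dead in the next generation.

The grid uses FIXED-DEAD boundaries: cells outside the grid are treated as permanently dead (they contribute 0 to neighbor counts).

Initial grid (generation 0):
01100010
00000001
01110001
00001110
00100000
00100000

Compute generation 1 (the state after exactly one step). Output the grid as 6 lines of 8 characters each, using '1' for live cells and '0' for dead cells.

Simulating step by step:
Generation 0 (given above): 13 live cells
Generation 1: 14 live cells
(generation 1 grid is the final answer)

Answer: 00000000
00010011
00111101
01001110
00010100
00000000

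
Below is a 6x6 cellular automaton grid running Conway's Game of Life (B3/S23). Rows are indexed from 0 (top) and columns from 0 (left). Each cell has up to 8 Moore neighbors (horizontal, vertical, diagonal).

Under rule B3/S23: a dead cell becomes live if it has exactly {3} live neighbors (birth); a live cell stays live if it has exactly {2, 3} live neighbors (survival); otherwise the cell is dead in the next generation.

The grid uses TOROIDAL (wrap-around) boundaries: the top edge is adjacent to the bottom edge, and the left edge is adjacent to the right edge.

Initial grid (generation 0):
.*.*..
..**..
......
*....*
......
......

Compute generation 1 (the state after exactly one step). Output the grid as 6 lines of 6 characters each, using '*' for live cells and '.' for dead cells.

Simulating step by step:
Generation 0 (given above): 6 live cells
Generation 1: 3 live cells
(generation 1 grid is the final answer)

Answer: ...*..
..**..
......
......
......
......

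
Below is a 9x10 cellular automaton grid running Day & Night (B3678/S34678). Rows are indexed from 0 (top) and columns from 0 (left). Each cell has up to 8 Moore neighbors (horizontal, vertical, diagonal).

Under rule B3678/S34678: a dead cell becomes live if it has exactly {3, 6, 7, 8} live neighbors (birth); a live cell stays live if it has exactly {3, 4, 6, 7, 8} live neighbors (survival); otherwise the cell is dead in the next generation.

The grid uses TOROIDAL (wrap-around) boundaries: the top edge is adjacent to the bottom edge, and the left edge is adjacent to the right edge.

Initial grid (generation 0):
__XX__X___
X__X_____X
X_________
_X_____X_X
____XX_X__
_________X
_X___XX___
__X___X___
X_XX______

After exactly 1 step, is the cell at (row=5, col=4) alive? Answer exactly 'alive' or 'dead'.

Simulating step by step:
Generation 0 (given above): 22 live cells
Generation 1: 21 live cells
X_XXX____X
_XX_______
XX______X_
X_____X_X_
X_____X___
____X_____
__________
__XX_X____
__XX______

Cell (5,4) at generation 1: 1 -> alive

Answer: alive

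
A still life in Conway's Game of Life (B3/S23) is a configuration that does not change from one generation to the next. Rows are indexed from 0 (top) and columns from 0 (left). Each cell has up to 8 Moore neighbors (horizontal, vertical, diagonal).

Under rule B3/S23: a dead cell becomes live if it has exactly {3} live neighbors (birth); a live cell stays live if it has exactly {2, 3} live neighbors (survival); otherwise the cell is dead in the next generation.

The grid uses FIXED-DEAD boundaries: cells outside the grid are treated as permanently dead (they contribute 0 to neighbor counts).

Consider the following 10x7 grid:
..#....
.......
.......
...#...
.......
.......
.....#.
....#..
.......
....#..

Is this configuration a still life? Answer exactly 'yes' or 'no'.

Answer: no

Derivation:
Compute generation 1 and compare to generation 0 (given above):
Generation 1:
.......
.......
.......
.......
.......
.......
.......
.......
.......
.......
Cell (0,2) differs: gen0=1 vs gen1=0 -> NOT a still life.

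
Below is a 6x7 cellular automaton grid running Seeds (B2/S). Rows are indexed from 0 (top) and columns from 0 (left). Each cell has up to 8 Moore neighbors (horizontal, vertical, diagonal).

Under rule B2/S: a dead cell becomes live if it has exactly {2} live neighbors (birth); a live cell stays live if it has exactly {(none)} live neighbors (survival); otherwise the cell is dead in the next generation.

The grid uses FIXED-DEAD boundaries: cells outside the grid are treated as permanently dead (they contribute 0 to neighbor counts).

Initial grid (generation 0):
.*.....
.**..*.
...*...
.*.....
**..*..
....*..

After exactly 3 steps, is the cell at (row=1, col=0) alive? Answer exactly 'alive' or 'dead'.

Answer: alive

Derivation:
Simulating step by step:
Generation 0 (given above): 10 live cells
Generation 1: 15 live cells
*......
*..**..
*...*..
...**..
..**.*.
**.*.*.
Generation 2: 10 live cells
.*.**..
.....*.
.**....
.*.....
*.....*
......*
Generation 3: 7 live cells
..*..*.
*......
*......
.......
.*...*.
.....*.

Cell (1,0) at generation 3: 1 -> alive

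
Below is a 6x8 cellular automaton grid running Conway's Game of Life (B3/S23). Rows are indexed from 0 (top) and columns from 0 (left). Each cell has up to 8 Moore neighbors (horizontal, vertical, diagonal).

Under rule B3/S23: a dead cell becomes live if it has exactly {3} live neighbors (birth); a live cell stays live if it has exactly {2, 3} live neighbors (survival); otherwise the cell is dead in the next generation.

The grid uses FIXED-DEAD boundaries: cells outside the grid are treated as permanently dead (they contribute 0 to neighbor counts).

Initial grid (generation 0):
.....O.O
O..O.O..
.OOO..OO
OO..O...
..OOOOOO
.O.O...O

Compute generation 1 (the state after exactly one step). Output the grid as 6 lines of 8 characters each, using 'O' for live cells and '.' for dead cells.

Answer: ....O.O.
.O.O.O.O
...O.OO.
O.......
O....OOO
...O.O.O

Derivation:
Simulating step by step:
Generation 0 (given above): 22 live cells
Generation 1: 17 live cells
(generation 1 grid is the final answer)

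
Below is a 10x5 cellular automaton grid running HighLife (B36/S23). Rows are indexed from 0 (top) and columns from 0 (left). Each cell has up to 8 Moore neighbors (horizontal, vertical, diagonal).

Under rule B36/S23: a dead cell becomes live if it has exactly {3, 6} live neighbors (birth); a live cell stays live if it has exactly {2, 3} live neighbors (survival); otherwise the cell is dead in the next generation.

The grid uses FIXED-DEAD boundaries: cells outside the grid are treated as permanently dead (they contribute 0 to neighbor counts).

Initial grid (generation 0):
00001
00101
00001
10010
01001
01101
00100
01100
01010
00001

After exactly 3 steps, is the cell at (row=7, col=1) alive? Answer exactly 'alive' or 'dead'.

Answer: dead

Derivation:
Simulating step by step:
Generation 0 (given above): 17 live cells
Generation 1: 14 live cells
00010
00001
00001
00011
11001
01100
00000
01010
01010
00000
Generation 2: 12 live cells
00000
00011
00001
00011
11001
11100
01000
00000
00000
00000
Generation 3: 10 live cells
00000
00011
00000
00011
10001
00100
11100
00000
00000
00000

Cell (7,1) at generation 3: 0 -> dead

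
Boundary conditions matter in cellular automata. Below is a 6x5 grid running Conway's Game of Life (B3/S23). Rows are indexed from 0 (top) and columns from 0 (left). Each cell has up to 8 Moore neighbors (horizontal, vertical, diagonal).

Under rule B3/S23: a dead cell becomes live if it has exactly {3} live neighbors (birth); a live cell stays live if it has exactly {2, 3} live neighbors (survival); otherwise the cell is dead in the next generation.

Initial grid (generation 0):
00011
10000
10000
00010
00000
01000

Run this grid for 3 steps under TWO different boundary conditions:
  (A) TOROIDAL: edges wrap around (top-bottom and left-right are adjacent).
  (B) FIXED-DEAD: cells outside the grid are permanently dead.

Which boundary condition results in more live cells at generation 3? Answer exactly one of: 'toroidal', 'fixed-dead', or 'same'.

Answer: toroidal

Derivation:
Under TOROIDAL boundary, generation 3:
10001
10001
00000
00000
00000
00000
Population = 4

Under FIXED-DEAD boundary, generation 3:
00000
00000
00000
00000
00000
00000
Population = 0

Comparison: toroidal=4, fixed-dead=0 -> toroidal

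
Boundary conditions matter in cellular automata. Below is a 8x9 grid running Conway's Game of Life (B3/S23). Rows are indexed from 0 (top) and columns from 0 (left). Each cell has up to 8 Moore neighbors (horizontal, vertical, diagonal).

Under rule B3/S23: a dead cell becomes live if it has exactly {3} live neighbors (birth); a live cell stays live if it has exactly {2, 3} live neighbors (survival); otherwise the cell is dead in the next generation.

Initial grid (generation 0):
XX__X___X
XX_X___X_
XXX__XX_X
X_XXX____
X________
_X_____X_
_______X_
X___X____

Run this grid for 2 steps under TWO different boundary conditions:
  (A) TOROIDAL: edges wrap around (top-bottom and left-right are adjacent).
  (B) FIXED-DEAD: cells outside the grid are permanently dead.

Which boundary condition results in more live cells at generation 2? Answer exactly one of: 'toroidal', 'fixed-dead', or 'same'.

Under TOROIDAL boundary, generation 2:
_XX___X__
__X____X_
__X____X_
_XX__X_XX
XXX_____X
_______XX
________X
XXXX_____
Population = 23

Under FIXED-DEAD boundary, generation 2:
_XXXXXXX_
_XXXX___X
__X_____X
__X__X___
__X______
_________
_________
_________
Population = 17

Comparison: toroidal=23, fixed-dead=17 -> toroidal

Answer: toroidal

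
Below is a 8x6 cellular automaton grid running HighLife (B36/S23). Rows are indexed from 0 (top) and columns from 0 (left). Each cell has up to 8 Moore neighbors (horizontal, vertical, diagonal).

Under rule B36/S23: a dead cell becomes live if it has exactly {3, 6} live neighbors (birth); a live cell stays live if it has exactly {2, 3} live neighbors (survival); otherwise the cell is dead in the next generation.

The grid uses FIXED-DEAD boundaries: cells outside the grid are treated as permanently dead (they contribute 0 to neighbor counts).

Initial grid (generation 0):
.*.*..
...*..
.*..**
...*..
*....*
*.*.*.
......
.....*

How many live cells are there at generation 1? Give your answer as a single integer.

Answer: 10

Derivation:
Simulating step by step:
Generation 0 (given above): 13 live cells
Generation 1: 10 live cells
..*...
...*..
..***.
.....*
.*.**.
.*....
......
......
Population at generation 1: 10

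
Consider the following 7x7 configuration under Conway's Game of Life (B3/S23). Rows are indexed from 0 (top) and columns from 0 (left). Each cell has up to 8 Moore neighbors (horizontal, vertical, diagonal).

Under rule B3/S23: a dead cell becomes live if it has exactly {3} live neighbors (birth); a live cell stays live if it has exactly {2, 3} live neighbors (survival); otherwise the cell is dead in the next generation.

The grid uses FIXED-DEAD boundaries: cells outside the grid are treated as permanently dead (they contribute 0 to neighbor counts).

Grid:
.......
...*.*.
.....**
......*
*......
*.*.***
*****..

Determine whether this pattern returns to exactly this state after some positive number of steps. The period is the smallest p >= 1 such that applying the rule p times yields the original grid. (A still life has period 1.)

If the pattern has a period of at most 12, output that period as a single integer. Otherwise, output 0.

Answer: 0

Derivation:
Simulating and comparing each generation to the original:
Gen 0 (original, given above): 16 live cells
Gen 1: 17 live cells, differs from original
Gen 2: 13 live cells, differs from original
Gen 3: 11 live cells, differs from original
Gen 4: 13 live cells, differs from original
Gen 5: 10 live cells, differs from original
Gen 6: 9 live cells, differs from original
Gen 7: 13 live cells, differs from original
Gen 8: 13 live cells, differs from original
Gen 9: 14 live cells, differs from original
Gen 10: 17 live cells, differs from original
Gen 11: 15 live cells, differs from original
Gen 12: 15 live cells, differs from original
No period found within 12 steps.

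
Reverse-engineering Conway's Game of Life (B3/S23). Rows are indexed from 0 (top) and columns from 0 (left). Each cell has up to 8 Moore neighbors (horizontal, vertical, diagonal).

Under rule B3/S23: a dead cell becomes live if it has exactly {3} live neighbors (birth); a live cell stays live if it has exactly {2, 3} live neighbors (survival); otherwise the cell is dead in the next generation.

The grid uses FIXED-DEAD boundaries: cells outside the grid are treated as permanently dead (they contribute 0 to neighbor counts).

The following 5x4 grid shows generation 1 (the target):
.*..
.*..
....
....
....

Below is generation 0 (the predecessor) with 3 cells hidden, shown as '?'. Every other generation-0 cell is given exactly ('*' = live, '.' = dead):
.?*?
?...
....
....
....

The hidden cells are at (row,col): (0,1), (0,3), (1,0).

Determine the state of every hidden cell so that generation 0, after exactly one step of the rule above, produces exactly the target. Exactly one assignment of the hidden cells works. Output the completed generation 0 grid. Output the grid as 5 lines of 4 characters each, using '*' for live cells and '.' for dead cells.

Hidden generation-0 cells (in order): (0,1), (0,3), (1,0).
A hidden cell only influences target cells in its own 3x3 neighborhood. Try each of the 2^3 = 8 assignments, step the completed generation 0 forward once under B3/S23, and compare with the target:
  (0,1)=. (0,3)=. (1,0)=. -> step gives (0,1)='.' but target has '*' -> reject
  (0,1)=. (0,3)=. (1,0)=* -> step gives (0,1)='.' but target has '*' -> reject
  (0,1)=. (0,3)=* (1,0)=. -> step gives (0,1)='.' but target has '*' -> reject
  (0,1)=. (0,3)=* (1,0)=* -> step gives (0,1)='.' but target has '*' -> reject
  (0,1)=* (0,3)=. (1,0)=. -> step gives (0,1)='.' but target has '*' -> reject
  (0,1)=* (0,3)=. (1,0)=* -> step reproduces the target at every cell -> ACCEPT
  (0,1)=* (0,3)=* (1,0)=. -> step gives (0,1)='.' but target has '*' -> reject
  (0,1)=* (0,3)=* (1,0)=* -> step gives (0,2)='*' but target has '.' -> reject
Unique solution: (0,1)=live, (0,3)=dead, (1,0)=live.
Check: live-neighbor counts of every cell in the completed generation 0:
2211
1321
1100
0000
0000
Applying B3/S23 to generation 0 with these counts gives:
.*..
.*..
....
....
....
which matches the target exactly.

Answer: .**.
*...
....
....
....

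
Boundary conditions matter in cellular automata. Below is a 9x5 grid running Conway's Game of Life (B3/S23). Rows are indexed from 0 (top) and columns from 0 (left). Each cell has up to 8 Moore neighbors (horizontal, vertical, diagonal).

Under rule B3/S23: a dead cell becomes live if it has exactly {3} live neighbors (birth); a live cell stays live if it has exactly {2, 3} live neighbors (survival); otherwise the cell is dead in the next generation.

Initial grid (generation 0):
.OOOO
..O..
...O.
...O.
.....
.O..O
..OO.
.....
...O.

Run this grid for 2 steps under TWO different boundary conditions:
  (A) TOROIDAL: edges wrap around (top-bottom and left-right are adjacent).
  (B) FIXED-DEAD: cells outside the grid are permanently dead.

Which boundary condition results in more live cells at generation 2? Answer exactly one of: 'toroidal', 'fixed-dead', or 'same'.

Under TOROIDAL boundary, generation 2:
..O.O
.O..O
..OO.
.....
.....
..OO.
.O..O
.....
O...O
Population = 12

Under FIXED-DEAD boundary, generation 2:
.OOO.
.O..O
..OO.
.....
.....
..OO.
.O..O
..OO.
.....
Population = 13

Comparison: toroidal=12, fixed-dead=13 -> fixed-dead

Answer: fixed-dead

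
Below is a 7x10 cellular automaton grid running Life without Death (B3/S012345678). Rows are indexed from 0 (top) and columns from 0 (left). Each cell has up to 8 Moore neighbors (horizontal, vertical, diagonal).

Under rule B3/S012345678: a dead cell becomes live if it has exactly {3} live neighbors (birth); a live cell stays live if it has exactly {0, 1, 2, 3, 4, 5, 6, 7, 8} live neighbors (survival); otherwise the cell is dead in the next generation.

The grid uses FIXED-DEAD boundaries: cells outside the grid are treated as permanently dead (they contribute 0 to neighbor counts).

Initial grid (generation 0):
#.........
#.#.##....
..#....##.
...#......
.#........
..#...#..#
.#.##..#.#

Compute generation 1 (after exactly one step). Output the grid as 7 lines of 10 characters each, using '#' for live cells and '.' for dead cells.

Simulating step by step:
Generation 0 (given above): 18 live cells
Generation 1: 29 live cells
(generation 1 grid is the final answer)

Answer: ##........
#.####....
.##.#..##.
..##......
.##.......
.###..#.##
.####..###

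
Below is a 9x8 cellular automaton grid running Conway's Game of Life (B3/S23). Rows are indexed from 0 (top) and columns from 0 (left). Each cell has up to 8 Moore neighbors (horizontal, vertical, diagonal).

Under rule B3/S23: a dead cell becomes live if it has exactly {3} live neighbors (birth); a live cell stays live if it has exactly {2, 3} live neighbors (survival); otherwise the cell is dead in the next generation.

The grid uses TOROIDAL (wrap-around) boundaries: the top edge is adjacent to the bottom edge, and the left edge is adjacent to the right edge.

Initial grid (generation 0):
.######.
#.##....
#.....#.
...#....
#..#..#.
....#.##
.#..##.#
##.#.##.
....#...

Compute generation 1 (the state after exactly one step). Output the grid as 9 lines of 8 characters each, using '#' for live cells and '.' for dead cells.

Simulating step by step:
Generation 0 (given above): 28 live cells
Generation 1: 25 live cells
(generation 1 grid is the final answer)

Answer: .#...#..
#.....#.
.###...#
........
...####.
...##...
.###....
####..##
#......#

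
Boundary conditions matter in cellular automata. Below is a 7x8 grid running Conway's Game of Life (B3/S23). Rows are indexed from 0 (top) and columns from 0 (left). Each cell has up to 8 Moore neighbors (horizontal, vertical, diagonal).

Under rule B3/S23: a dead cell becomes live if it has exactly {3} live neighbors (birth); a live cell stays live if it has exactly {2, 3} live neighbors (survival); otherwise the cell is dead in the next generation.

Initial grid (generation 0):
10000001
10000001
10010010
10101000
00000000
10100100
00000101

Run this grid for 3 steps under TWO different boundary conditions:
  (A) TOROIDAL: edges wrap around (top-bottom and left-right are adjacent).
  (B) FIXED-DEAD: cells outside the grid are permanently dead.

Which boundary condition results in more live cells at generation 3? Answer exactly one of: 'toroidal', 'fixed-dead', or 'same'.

Answer: toroidal

Derivation:
Under TOROIDAL boundary, generation 3:
00000000
01000001
11000001
10110001
00010000
00000000
00000000
Population = 10

Under FIXED-DEAD boundary, generation 3:
00000000
11000000
11000000
00010000
00010000
00000000
00000000
Population = 6

Comparison: toroidal=10, fixed-dead=6 -> toroidal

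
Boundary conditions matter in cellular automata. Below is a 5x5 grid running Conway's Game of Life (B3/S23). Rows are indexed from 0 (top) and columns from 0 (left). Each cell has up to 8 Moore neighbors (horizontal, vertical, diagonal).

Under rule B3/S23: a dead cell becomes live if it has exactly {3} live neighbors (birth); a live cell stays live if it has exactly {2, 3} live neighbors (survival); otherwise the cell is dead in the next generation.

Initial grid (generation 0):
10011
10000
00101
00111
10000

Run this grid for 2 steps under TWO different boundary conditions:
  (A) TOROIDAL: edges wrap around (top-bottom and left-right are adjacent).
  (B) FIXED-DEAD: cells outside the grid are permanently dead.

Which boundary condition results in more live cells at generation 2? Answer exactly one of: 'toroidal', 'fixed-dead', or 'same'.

Answer: fixed-dead

Derivation:
Under TOROIDAL boundary, generation 2:
00001
00000
00000
00000
00010
Population = 2

Under FIXED-DEAD boundary, generation 2:
00000
01110
10001
01001
00110
Population = 9

Comparison: toroidal=2, fixed-dead=9 -> fixed-dead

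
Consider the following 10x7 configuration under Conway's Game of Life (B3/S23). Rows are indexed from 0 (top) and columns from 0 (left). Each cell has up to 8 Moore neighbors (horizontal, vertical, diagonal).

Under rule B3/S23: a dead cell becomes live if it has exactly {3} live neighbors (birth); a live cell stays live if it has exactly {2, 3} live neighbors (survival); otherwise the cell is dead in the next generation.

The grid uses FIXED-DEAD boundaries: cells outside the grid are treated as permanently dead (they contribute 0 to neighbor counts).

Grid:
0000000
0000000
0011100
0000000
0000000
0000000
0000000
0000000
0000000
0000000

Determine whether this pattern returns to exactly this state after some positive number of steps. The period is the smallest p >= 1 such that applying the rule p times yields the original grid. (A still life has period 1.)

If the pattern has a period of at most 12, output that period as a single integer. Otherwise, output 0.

Simulating and comparing each generation to the original:
Gen 0 (original, given above): 3 live cells
Gen 1: 3 live cells, differs from original
Gen 2: 3 live cells, MATCHES original -> period = 2

Answer: 2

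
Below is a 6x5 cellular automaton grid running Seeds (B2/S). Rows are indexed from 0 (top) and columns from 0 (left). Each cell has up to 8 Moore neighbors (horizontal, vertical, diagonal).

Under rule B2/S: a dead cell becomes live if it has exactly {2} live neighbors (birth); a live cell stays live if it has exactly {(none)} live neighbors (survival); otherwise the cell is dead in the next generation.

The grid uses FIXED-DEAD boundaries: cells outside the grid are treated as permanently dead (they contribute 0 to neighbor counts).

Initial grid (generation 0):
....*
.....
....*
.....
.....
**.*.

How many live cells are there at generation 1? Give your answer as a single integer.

Simulating step by step:
Generation 0 (given above): 5 live cells
Generation 1: 6 live cells
.....
...**
.....
.....
***..
..*..
Population at generation 1: 6

Answer: 6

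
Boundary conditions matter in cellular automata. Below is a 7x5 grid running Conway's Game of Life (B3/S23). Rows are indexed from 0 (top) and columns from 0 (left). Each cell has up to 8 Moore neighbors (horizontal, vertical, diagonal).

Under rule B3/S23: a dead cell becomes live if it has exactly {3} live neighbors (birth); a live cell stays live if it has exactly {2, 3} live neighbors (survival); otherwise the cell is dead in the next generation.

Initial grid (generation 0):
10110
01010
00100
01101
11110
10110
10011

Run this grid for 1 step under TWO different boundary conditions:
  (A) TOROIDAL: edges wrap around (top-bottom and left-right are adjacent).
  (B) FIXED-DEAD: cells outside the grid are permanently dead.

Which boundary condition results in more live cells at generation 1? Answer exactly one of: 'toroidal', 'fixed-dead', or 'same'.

Under TOROIDAL boundary, generation 1:
10000
01011
10000
00001
00000
00000
10000
Population = 7

Under FIXED-DEAD boundary, generation 1:
01110
01010
00000
10000
10001
10000
01111
Population = 13

Comparison: toroidal=7, fixed-dead=13 -> fixed-dead

Answer: fixed-dead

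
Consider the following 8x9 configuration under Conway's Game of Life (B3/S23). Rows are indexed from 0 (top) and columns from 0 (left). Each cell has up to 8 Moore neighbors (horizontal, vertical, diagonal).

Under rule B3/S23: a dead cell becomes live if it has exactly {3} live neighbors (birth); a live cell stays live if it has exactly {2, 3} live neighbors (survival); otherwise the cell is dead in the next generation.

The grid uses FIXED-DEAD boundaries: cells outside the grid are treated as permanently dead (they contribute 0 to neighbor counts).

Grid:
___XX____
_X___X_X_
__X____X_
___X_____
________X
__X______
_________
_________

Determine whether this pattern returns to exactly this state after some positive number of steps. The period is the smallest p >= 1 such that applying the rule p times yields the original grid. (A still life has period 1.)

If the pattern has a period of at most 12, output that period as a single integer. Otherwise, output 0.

Answer: 0

Derivation:
Simulating and comparing each generation to the original:
Gen 0 (original, given above): 10 live cells
Gen 1: 7 live cells, differs from original
Gen 2: 6 live cells, differs from original
Gen 3: 5 live cells, differs from original
Gen 4: 4 live cells, differs from original
Gen 5: 3 live cells, differs from original
Gen 6: 4 live cells, differs from original
Gen 7: 4 live cells, differs from original
Gen 8: 4 live cells, differs from original
Gen 9: 4 live cells, differs from original
Gen 10: 4 live cells, differs from original
Gen 11: 4 live cells, differs from original
Gen 12: 4 live cells, differs from original
No period found within 12 steps.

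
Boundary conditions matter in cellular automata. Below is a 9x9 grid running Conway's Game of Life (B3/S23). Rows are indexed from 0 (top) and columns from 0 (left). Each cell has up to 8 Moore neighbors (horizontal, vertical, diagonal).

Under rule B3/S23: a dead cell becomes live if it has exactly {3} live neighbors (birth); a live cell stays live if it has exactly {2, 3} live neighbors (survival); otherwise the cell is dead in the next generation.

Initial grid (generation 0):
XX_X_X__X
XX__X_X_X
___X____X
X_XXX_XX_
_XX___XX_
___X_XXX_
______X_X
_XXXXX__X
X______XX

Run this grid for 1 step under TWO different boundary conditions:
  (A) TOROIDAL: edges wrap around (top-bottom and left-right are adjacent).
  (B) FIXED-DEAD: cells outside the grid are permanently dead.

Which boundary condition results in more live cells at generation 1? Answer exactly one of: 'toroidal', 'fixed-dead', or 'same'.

Under TOROIDAL boundary, generation 1:
__X_XXX__
_X_XXX___
______X__
X___XXX__
_X_______
__X__X__X
X_______X
_XXXXXX__
_____XXX_
Population = 28

Under FIXED-DEAD boundary, generation 1:
XXX_XX_X_
XX_XXX__X
X_____X_X
____XXX_X
_X______X
__X__X__X
________X
_XXXXXX_X
_XXXX__XX
Population = 38

Comparison: toroidal=28, fixed-dead=38 -> fixed-dead

Answer: fixed-dead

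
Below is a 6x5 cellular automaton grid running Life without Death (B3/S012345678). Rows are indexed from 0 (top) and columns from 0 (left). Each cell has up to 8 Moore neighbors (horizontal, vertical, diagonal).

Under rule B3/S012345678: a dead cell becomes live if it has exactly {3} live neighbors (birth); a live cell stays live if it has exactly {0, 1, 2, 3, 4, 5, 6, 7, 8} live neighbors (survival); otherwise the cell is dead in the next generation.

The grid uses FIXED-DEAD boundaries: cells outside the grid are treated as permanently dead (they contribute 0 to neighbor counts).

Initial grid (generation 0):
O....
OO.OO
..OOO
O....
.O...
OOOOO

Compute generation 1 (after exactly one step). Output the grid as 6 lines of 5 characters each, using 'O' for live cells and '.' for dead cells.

Simulating step by step:
Generation 0 (given above): 15 live cells
Generation 1: 21 live cells
(generation 1 grid is the final answer)

Answer: OO...
OO.OO
O.OOO
OOOO.
.O.O.
OOOOO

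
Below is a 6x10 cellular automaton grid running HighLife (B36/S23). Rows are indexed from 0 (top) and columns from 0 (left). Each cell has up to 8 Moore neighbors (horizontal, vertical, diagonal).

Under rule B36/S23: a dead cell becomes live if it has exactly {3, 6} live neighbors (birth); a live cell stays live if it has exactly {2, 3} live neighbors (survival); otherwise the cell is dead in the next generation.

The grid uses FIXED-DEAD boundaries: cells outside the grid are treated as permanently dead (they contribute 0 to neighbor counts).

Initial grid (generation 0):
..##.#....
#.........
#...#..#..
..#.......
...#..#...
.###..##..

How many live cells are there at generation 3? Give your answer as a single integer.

Answer: 15

Derivation:
Simulating step by step:
Generation 0 (given above): 15 live cells
Generation 1: 13 live cells
..........
.#.##.....
.#........
...#......
.#.#..##..
..##..##..
Generation 2: 11 live cells
..........
..#.......
...##.....
..........
...##.##..
..##..##..
Generation 3: 15 live cells
..........
...#......
...#......
.....#....
..######..
..######..
Population at generation 3: 15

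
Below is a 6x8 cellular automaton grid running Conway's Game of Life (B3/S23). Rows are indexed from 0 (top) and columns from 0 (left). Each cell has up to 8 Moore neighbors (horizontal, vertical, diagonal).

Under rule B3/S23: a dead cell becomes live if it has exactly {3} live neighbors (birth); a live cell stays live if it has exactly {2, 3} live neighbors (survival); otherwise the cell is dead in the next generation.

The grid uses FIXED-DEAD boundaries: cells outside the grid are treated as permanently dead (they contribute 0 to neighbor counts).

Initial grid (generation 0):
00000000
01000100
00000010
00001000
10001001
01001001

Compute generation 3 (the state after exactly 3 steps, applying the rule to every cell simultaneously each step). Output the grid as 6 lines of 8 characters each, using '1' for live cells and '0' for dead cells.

Simulating step by step:
Generation 0 (given above): 10 live cells
Generation 1: 5 live cells
00000000
00000000
00000100
00000100
00011100
00000000
Generation 2: 5 live cells
00000000
00000000
00000000
00000110
00001100
00001000
Generation 3: 7 live cells
(generation 3 grid is the final answer)

Answer: 00000000
00000000
00000000
00001110
00001010
00001100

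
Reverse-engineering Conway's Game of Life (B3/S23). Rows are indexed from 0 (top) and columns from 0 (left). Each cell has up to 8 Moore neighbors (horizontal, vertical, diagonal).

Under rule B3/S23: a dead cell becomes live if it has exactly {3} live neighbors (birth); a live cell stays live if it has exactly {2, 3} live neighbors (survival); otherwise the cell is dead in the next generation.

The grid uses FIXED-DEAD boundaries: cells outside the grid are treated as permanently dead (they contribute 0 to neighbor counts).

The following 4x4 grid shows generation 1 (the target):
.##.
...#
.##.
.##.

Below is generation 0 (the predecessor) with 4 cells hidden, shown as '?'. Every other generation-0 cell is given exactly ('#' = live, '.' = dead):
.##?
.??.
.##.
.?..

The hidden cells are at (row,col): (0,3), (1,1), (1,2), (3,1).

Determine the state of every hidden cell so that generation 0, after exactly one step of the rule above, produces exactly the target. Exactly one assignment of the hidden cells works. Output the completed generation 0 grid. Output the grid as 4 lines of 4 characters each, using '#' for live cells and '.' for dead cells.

Answer: .##.
..#.
.##.
.#..

Derivation:
Hidden generation-0 cells (in order): (0,3), (1,1), (1,2), (3,1).
A hidden cell only influences target cells in its own 3x3 neighborhood. Try each of the 2^4 = 16 assignments, step the completed generation 0 forward once under B3/S23, and compare with the target:
  (0,3)=. (1,1)=. (1,2)=. (3,1)=. -> step gives (0,1)='.' but target has '#' -> reject
  (0,3)=. (1,1)=. (1,2)=. (3,1)=# -> step gives (0,1)='.' but target has '#' -> reject
  (0,3)=. (1,1)=. (1,2)=# (3,1)=. -> step gives (3,1)='.' but target has '#' -> reject
  (0,3)=. (1,1)=. (1,2)=# (3,1)=# -> step reproduces the target at every cell -> ACCEPT
  (0,3)=. (1,1)=# (1,2)=. (3,1)=. -> step gives (1,0)='#' but target has '.' -> reject
  (0,3)=. (1,1)=# (1,2)=. (3,1)=# -> step gives (1,0)='#' but target has '.' -> reject
  (0,3)=. (1,1)=# (1,2)=# (3,1)=. -> step gives (1,0)='#' but target has '.' -> reject
  (0,3)=. (1,1)=# (1,2)=# (3,1)=# -> step gives (1,0)='#' but target has '.' -> reject
  (0,3)=# (1,1)=. (1,2)=. (3,1)=. -> step gives (0,1)='.' but target has '#' -> reject
  (0,3)=# (1,1)=. (1,2)=. (3,1)=# -> step gives (0,1)='.' but target has '#' -> reject
  (0,3)=# (1,1)=. (1,2)=# (3,1)=. -> step gives (0,3)='#' but target has '.' -> reject
  (0,3)=# (1,1)=. (1,2)=# (3,1)=# -> step gives (0,3)='#' but target has '.' -> reject
  (0,3)=# (1,1)=# (1,2)=. (3,1)=. -> step gives (1,0)='#' but target has '.' -> reject
  (0,3)=# (1,1)=# (1,2)=. (3,1)=# -> step gives (1,0)='#' but target has '.' -> reject
  (0,3)=# (1,1)=# (1,2)=# (3,1)=. -> step gives (0,2)='.' but target has '#' -> reject
  (0,3)=# (1,1)=# (1,2)=# (3,1)=# -> step gives (0,2)='.' but target has '#' -> reject
Unique solution: (0,3)=dead, (1,1)=dead, (1,2)=live, (3,1)=live.
Check: live-neighbor counts of every cell in the completed generation 0:
1222
2543
2332
2231
Applying B3/S23 to generation 0 with these counts gives:
.##.
...#
.##.
.##.
which matches the target exactly.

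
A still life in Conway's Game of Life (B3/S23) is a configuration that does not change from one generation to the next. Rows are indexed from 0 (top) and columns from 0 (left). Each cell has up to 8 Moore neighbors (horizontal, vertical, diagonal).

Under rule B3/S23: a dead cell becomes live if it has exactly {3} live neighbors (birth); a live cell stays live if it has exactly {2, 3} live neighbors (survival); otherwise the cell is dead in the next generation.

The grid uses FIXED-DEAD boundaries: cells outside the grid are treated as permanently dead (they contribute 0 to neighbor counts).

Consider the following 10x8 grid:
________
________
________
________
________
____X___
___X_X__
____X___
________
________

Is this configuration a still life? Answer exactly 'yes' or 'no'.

Compute generation 1 and compare to generation 0 (given above):
Generation 1:
________
________
________
________
________
____X___
___X_X__
____X___
________
________
The grids are IDENTICAL -> still life.

Answer: yes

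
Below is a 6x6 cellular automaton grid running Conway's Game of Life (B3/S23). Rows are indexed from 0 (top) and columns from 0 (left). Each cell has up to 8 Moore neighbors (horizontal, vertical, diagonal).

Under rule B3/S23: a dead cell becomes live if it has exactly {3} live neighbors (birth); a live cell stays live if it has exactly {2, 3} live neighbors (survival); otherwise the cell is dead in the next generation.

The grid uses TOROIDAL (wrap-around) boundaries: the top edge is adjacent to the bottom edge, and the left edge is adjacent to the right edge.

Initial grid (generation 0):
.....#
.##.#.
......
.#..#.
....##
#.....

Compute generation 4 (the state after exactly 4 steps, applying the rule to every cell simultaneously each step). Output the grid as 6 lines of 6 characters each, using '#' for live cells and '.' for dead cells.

Answer: ......
......
......
#...#.
##.##.
.#.###

Derivation:
Simulating step by step:
Generation 0 (given above): 9 live cells
Generation 1: 13 live cells
##...#
......
.###..
....##
#...##
#...#.
Generation 2: 11 live cells
##...#
......
..###.
.##...
#..#..
....#.
Generation 3: 18 live cells
#....#
######
.###..
.#..#.
.###..
.#..#.
Generation 4: 10 live cells
(generation 4 grid is the final answer)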